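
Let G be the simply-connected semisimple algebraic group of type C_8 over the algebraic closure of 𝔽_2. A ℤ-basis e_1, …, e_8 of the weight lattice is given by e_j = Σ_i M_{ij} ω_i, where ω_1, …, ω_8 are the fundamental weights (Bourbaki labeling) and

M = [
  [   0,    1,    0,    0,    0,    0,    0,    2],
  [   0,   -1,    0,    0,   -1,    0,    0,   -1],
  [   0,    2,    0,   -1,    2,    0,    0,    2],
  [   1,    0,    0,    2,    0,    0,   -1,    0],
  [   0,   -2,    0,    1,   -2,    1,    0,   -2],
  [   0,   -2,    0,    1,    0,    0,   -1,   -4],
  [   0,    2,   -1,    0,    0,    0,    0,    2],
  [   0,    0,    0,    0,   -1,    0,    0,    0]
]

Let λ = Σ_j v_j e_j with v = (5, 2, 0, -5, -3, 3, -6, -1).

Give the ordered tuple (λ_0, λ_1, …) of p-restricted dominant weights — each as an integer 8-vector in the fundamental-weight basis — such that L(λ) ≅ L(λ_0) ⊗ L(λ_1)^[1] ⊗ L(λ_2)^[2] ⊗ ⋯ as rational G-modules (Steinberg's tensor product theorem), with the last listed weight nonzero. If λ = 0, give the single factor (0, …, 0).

((0, 0, 1, 1, 0, 1, 0, 1), (0, 1, 0, 0, 1, 0, 1, 1))

Change of basis e → ω: c = M·v where v = (5, 2, 0, -5, -3, 3, -6, -1):
  c_1 = 0*5 + 1*2 + 0*0 + 0*-5 + 0*-3 + 0*3 + 0*-6 + 2*-1 = 0
  c_2 = 0*5 + -1*2 + 0*0 + 0*-5 + -1*-3 + 0*3 + 0*-6 + -1*-1 = 2
  c_3 = 0*5 + 2*2 + 0*0 + -1*-5 + 2*-3 + 0*3 + 0*-6 + 2*-1 = 1
  c_4 = 1*5 + 0*2 + 0*0 + 2*-5 + 0*-3 + 0*3 + -1*-6 + 0*-1 = 1
  c_5 = 0*5 + -2*2 + 0*0 + 1*-5 + -2*-3 + 1*3 + 0*-6 + -2*-1 = 2
  c_6 = 0*5 + -2*2 + 0*0 + 1*-5 + 0*-3 + 0*3 + -1*-6 + -4*-1 = 1
  c_7 = 0*5 + 2*2 + -1*0 + 0*-5 + 0*-3 + 0*3 + 0*-6 + 2*-1 = 2
  c_8 = 0*5 + 0*2 + 0*0 + 0*-5 + -1*-3 + 0*3 + 0*-6 + 0*-1 = 3
p = 2; digits c_i = Σ_j d_{ij}·2^j, 0 ≤ d_{ij} < 2:
  c_1 = 0
  c_2 = 2 = 0·2^0 + 1·2^1
  c_3 = 1 = 1·2^0
  c_4 = 1 = 1·2^0
  c_5 = 2 = 0·2^0 + 1·2^1
  c_6 = 1 = 1·2^0
  c_7 = 2 = 0·2^0 + 1·2^1
  c_8 = 3 = 1·2^0 + 1·2^1
p-restricted factor λ_0 = (0, 0, 1, 1, 0, 1, 0, 1)
p-restricted factor λ_1 = (0, 1, 0, 0, 1, 0, 1, 1)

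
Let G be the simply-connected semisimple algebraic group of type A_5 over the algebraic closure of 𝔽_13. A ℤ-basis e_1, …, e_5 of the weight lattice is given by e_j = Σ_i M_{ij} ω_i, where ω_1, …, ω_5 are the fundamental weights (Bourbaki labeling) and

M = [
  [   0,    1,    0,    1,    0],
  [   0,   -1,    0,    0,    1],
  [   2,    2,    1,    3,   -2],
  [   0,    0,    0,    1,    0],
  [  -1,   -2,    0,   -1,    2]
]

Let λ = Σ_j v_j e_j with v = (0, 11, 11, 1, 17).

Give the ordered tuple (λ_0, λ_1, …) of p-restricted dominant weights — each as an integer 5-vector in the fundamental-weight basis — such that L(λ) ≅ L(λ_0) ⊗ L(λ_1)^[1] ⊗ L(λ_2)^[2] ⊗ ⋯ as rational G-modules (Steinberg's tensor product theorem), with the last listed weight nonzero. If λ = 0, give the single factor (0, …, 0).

Change of basis e → ω: c = M·v where v = (0, 11, 11, 1, 17):
  c_1 = 0·0 + 1·11 + 0·11 + 1·1 + 0·17 = 12
  c_2 = 0·0 + (-1)·(11) + 0·11 + 0·1 + 1·17 = 6
  c_3 = 2·0 + 2·11 + 1·11 + 3·1 + (-2)·(17) = 2
  c_4 = 0·0 + 0·11 + 0·11 + 1·1 + 0·17 = 1
  c_5 = (-1)·(0) + (-2)·(11) + 0·11 + (-1)·(1) + 2·17 = 11
p = 13; digits c_i = Σ_j d_{ij}·13^j, 0 ≤ d_{ij} < 13:
  c_1 = 12 = 12·13^0
  c_2 = 6 = 6·13^0
  c_3 = 2 = 2·13^0
  c_4 = 1 = 1·13^0
  c_5 = 11 = 11·13^0
Factor λ_0 = (12, 6, 2, 1, 11)

((12, 6, 2, 1, 11),)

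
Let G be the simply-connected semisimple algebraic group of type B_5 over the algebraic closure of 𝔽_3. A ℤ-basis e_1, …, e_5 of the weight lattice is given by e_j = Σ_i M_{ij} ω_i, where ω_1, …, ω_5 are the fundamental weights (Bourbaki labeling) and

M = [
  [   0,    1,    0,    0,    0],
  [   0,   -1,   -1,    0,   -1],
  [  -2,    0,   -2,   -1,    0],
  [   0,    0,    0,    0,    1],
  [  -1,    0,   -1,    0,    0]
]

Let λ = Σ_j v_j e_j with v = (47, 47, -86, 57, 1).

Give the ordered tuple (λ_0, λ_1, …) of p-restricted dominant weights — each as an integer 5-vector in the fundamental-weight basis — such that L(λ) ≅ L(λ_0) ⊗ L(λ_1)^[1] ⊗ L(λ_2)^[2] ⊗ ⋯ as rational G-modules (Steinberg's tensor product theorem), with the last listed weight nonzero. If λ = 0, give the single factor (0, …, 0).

Compute c_i = Σ_j M_{ij} v_j with v = (47, 47, -86, 57, 1):
  c_1 = 0·47 + 1·47 + (0)·(-86) + 0·57 + 0·1 = 47
  c_2 = 0·47 + (-1)·(47) + (-1)·(-86) + 0·57 + (-1)·(1) = 38
  c_3 = (-2)·(47) + 0·47 + (-2)·(-86) + (-1)·(57) + 0·1 = 21
  c_4 = 0·47 + 0·47 + (0)·(-86) + 0·57 + 1·1 = 1
  c_5 = (-1)·(47) + 0·47 + (-1)·(-86) + 0·57 + 0·1 = 39
Expand coordinatewise in base 3:
  c_1 = 47 = 2·3^0 + 0·3^1 + 2·3^2 + 1·3^3
  c_2 = 38 = 2·3^0 + 0·3^1 + 1·3^2 + 1·3^3
  c_3 = 21 = 0·3^0 + 1·3^1 + 2·3^2
  c_4 = 1 = 1·3^0
  c_5 = 39 = 0·3^0 + 1·3^1 + 1·3^2 + 1·3^3
λ_0 = (2, 2, 0, 1, 0)
λ_1 = (0, 0, 1, 0, 1)
λ_2 = (2, 1, 2, 0, 1)
λ_3 = (1, 1, 0, 0, 1)

((2, 2, 0, 1, 0), (0, 0, 1, 0, 1), (2, 1, 2, 0, 1), (1, 1, 0, 0, 1))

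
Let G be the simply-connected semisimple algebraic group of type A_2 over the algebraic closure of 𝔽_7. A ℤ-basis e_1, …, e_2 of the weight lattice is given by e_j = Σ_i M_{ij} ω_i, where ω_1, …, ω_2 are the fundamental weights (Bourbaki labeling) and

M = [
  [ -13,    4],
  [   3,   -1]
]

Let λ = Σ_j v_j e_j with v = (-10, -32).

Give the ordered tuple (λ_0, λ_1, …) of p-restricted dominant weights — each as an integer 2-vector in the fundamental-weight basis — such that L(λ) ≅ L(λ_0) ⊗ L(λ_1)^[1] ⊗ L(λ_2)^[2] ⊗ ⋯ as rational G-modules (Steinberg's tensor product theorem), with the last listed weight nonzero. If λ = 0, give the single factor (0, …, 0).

((2, 2),)

Change of basis e → ω: c = M·v where v = (-10, -32):
  c_1 = (-13)·(-10) + (4)·(-32) = 2
  c_2 = (3)·(-10) + (-1)·(-32) = 2
Base-7 expansion of each c_i:
  c_1 = 2 = 2·7^0
  c_2 = 2 = 2·7^0
Factor λ_0 = (2, 2)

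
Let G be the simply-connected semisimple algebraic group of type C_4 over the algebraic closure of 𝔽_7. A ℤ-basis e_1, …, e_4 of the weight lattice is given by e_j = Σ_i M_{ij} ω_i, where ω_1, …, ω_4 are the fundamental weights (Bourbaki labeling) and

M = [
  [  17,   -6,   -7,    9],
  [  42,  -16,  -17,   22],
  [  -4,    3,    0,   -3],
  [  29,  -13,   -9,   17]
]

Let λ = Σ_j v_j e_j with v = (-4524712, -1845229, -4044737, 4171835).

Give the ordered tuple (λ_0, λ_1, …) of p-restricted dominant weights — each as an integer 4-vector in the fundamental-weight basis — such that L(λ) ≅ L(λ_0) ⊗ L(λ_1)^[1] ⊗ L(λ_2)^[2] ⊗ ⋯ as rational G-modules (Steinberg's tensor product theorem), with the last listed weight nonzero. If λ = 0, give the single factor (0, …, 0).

((3, 3, 0, 6), (2, 0, 4, 6), (6, 5, 6, 2), (3, 0, 5, 4), (4, 4, 5, 4), (0, 1, 2, 5))

In the fundamental-weight basis, λ has coordinates c = M·v (v = (-4524712, -1845229, -4044737, 4171835)):
  c_1 = (17)·(-4524712) + (-6)·(-1845229) + (-7)·(-4044737) + (9)·(4171835) = 10944
  c_2 = (42)·(-4524712) + (-16)·(-1845229) + (-17)·(-4044737) + (22)·(4171835) = 26659
  c_3 = (-4)·(-4524712) + (3)·(-1845229) + (0)·(-4044737) + (-3)·(4171835) = 47656
  c_4 = (29)·(-4524712) + (-13)·(-1845229) + (-9)·(-4044737) + (17)·(4171835) = 95157
Expand coordinatewise in base 7:
  c_1 = 10944 = 3·7^0 + 2·7^1 + 6·7^2 + 3·7^3 + 4·7^4
  c_2 = 26659 = 3·7^0 + 0·7^1 + 5·7^2 + 0·7^3 + 4·7^4 + 1·7^5
  c_3 = 47656 = 0·7^0 + 4·7^1 + 6·7^2 + 5·7^3 + 5·7^4 + 2·7^5
  c_4 = 95157 = 6·7^0 + 6·7^1 + 2·7^2 + 4·7^3 + 4·7^4 + 5·7^5
λ_0 = (3, 3, 0, 6)
λ_1 = (2, 0, 4, 6)
λ_2 = (6, 5, 6, 2)
λ_3 = (3, 0, 5, 4)
λ_4 = (4, 4, 5, 4)
λ_5 = (0, 1, 2, 5)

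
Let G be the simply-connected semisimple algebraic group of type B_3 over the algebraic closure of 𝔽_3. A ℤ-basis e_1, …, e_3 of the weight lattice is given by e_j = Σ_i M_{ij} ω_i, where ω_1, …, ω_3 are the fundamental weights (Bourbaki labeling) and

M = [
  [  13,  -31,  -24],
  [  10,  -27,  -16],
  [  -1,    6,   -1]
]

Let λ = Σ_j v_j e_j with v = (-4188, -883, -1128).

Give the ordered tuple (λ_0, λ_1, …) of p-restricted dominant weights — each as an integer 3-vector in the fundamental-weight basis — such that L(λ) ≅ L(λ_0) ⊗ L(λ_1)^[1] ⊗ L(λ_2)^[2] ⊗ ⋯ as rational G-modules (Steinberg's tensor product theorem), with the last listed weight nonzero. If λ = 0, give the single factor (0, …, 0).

((1, 0, 0), (0, 0, 0), (0, 1, 2))

Change of basis e → ω: c = M·v where v = (-4188, -883, -1128):
  c_1 = (13)·(-4188) + (-31)·(-883) + (-24)·(-1128) = 1
  c_2 = (10)·(-4188) + (-27)·(-883) + (-16)·(-1128) = 9
  c_3 = (-1)·(-4188) + (6)·(-883) + (-1)·(-1128) = 18
Base-3 expansion of each c_i:
  c_1 = 1 = 1·3^0
  c_2 = 9 = 0·3^0 + 0·3^1 + 1·3^2
  c_3 = 18 = 0·3^0 + 0·3^1 + 2·3^2
Factor λ_0 = (1, 0, 0)
Factor λ_1 = (0, 0, 0)
Factor λ_2 = (0, 1, 2)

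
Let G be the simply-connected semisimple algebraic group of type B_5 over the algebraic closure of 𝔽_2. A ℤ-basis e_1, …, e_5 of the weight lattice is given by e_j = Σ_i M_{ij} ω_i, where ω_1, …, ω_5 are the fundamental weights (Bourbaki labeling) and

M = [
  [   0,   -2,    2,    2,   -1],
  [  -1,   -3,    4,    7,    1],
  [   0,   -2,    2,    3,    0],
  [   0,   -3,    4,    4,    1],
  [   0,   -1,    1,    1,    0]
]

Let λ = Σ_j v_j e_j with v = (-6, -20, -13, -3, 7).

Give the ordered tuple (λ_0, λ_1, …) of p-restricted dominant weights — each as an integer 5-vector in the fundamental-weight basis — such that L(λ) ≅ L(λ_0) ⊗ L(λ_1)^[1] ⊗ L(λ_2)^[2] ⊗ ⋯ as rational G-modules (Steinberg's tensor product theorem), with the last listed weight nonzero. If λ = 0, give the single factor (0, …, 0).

Change of basis e → ω: c = M·v where v = (-6, -20, -13, -3, 7):
  c_1 = 0*-6 + -2*-20 + 2*-13 + 2*-3 + -1*7 = 1
  c_2 = -1*-6 + -3*-20 + 4*-13 + 7*-3 + 1*7 = 0
  c_3 = 0*-6 + -2*-20 + 2*-13 + 3*-3 + 0*7 = 5
  c_4 = 0*-6 + -3*-20 + 4*-13 + 4*-3 + 1*7 = 3
  c_5 = 0*-6 + -1*-20 + 1*-13 + 1*-3 + 0*7 = 4
Writing each c_i in base p = 2:
  c_1 = 1 = 1·2^0
  c_2 = 0
  c_3 = 5 = 1·2^0 + 0·2^1 + 1·2^2
  c_4 = 3 = 1·2^0 + 1·2^1
  c_5 = 4 = 0·2^0 + 0·2^1 + 1·2^2
Factor λ_0 = (1, 0, 1, 1, 0)
Factor λ_1 = (0, 0, 0, 1, 0)
Factor λ_2 = (0, 0, 1, 0, 1)

((1, 0, 1, 1, 0), (0, 0, 0, 1, 0), (0, 0, 1, 0, 1))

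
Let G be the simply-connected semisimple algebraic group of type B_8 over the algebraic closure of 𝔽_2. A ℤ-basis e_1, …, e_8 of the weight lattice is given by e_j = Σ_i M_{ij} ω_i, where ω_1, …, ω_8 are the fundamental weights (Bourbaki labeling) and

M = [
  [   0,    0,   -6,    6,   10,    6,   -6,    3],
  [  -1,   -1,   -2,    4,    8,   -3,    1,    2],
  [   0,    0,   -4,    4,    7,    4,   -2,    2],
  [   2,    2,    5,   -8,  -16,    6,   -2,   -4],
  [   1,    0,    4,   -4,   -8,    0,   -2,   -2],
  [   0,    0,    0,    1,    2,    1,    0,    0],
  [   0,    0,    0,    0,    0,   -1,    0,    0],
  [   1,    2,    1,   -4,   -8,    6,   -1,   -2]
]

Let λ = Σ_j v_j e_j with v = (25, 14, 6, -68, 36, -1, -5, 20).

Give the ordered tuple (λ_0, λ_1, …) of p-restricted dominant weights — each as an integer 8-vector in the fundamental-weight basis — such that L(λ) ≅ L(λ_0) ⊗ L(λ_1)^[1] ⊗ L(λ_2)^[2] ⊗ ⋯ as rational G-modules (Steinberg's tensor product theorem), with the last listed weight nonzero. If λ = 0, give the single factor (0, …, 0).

ω-coordinates c = M·v, v = (25, 14, 6, -68, 36, -1, -5, 20):
  c_1 = (0)·(25) + (0)·(14) + (-6)·(6) + (6)·(-68) + (10)·(36) + (6)·(-1) + (-6)·(-5) + (3)·(20) = 0
  c_2 = (-1)·(25) + (-1)·(14) + (-2)·(6) + (4)·(-68) + (8)·(36) + (-3)·(-1) + (1)·(-5) + (2)·(20) = 3
  c_3 = (0)·(25) + (0)·(14) + (-4)·(6) + (4)·(-68) + (7)·(36) + (4)·(-1) + (-2)·(-5) + (2)·(20) = 2
  c_4 = (2)·(25) + (2)·(14) + (5)·(6) + (-8)·(-68) + (-16)·(36) + (6)·(-1) + (-2)·(-5) + (-4)·(20) = 0
  c_5 = (1)·(25) + (0)·(14) + (4)·(6) + (-4)·(-68) + (-8)·(36) + (0)·(-1) + (-2)·(-5) + (-2)·(20) = 3
  c_6 = (0)·(25) + (0)·(14) + (0)·(6) + (1)·(-68) + (2)·(36) + (1)·(-1) + (0)·(-5) + (0)·(20) = 3
  c_7 = (0)·(25) + (0)·(14) + (0)·(6) + (0)·(-68) + (0)·(36) + (-1)·(-1) + (0)·(-5) + (0)·(20) = 1
  c_8 = (1)·(25) + (2)·(14) + (1)·(6) + (-4)·(-68) + (-8)·(36) + (6)·(-1) + (-1)·(-5) + (-2)·(20) = 2
Base-2 expansion of each c_i:
  c_1 = 0
  c_2 = 3 = 1·2^0 + 1·2^1
  c_3 = 2 = 0·2^0 + 1·2^1
  c_4 = 0
  c_5 = 3 = 1·2^0 + 1·2^1
  c_6 = 3 = 1·2^0 + 1·2^1
  c_7 = 1 = 1·2^0
  c_8 = 2 = 0·2^0 + 1·2^1
Factor λ_0 = (0, 1, 0, 0, 1, 1, 1, 0)
Factor λ_1 = (0, 1, 1, 0, 1, 1, 0, 1)

((0, 1, 0, 0, 1, 1, 1, 0), (0, 1, 1, 0, 1, 1, 0, 1))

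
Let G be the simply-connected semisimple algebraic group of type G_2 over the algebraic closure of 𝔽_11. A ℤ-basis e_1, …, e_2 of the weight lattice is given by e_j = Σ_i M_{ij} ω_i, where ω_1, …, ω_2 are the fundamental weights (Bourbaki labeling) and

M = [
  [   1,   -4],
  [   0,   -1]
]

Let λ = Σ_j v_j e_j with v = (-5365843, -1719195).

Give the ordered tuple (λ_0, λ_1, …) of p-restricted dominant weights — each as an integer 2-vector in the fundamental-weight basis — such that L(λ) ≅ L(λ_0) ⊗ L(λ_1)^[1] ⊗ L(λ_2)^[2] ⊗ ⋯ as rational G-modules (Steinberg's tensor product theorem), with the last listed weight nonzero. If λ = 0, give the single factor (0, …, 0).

((10, 5), (0, 2), (2, 7), (2, 4), (4, 7), (9, 10))

Change of basis e → ω: c = M·v where v = (-5365843, -1719195):
  c_1 = (1)·(-5365843) + (-4)·(-1719195) = 1510937
  c_2 = (0)·(-5365843) + (-1)·(-1719195) = 1719195
Base-11 expansion of each c_i:
  c_1 = 1510937 = 10·11^0 + 0·11^1 + 2·11^2 + 2·11^3 + 4·11^4 + 9·11^5
  c_2 = 1719195 = 5·11^0 + 2·11^1 + 7·11^2 + 4·11^3 + 7·11^4 + 10·11^5
Factor λ_0 = (10, 5)
Factor λ_1 = (0, 2)
Factor λ_2 = (2, 7)
Factor λ_3 = (2, 4)
Factor λ_4 = (4, 7)
Factor λ_5 = (9, 10)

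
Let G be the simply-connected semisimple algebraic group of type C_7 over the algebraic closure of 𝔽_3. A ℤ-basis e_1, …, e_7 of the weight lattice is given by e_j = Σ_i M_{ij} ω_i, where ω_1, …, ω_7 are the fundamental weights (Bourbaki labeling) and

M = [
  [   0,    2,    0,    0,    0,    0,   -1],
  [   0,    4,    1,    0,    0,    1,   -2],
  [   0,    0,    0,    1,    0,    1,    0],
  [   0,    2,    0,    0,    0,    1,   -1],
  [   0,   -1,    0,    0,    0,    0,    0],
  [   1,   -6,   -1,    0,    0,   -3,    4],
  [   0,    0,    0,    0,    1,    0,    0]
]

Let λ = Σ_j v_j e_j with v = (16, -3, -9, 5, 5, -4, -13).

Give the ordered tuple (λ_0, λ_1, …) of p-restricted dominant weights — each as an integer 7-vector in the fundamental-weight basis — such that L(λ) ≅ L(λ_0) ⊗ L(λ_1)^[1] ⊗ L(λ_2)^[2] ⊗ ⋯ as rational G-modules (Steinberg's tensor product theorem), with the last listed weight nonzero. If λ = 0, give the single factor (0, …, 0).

Compute c_i = Σ_j M_{ij} v_j with v = (16, -3, -9, 5, 5, -4, -13):
  c_1 = (0)·(16) + (2)·(-3) + (0)·(-9) + (0)·(5) + (0)·(5) + (0)·(-4) + (-1)·(-13) = 7
  c_2 = (0)·(16) + (4)·(-3) + (1)·(-9) + (0)·(5) + (0)·(5) + (1)·(-4) + (-2)·(-13) = 1
  c_3 = (0)·(16) + (0)·(-3) + (0)·(-9) + (1)·(5) + (0)·(5) + (1)·(-4) + (0)·(-13) = 1
  c_4 = (0)·(16) + (2)·(-3) + (0)·(-9) + (0)·(5) + (0)·(5) + (1)·(-4) + (-1)·(-13) = 3
  c_5 = (0)·(16) + (-1)·(-3) + (0)·(-9) + (0)·(5) + (0)·(5) + (0)·(-4) + (0)·(-13) = 3
  c_6 = (1)·(16) + (-6)·(-3) + (-1)·(-9) + (0)·(5) + (0)·(5) + (-3)·(-4) + (4)·(-13) = 3
  c_7 = (0)·(16) + (0)·(-3) + (0)·(-9) + (0)·(5) + (1)·(5) + (0)·(-4) + (0)·(-13) = 5
Base-3 expansion of each c_i:
  c_1 = 7 = 1·3^0 + 2·3^1
  c_2 = 1 = 1·3^0
  c_3 = 1 = 1·3^0
  c_4 = 3 = 0·3^0 + 1·3^1
  c_5 = 3 = 0·3^0 + 1·3^1
  c_6 = 3 = 0·3^0 + 1·3^1
  c_7 = 5 = 2·3^0 + 1·3^1
λ_0 = (1, 1, 1, 0, 0, 0, 2)
λ_1 = (2, 0, 0, 1, 1, 1, 1)

((1, 1, 1, 0, 0, 0, 2), (2, 0, 0, 1, 1, 1, 1))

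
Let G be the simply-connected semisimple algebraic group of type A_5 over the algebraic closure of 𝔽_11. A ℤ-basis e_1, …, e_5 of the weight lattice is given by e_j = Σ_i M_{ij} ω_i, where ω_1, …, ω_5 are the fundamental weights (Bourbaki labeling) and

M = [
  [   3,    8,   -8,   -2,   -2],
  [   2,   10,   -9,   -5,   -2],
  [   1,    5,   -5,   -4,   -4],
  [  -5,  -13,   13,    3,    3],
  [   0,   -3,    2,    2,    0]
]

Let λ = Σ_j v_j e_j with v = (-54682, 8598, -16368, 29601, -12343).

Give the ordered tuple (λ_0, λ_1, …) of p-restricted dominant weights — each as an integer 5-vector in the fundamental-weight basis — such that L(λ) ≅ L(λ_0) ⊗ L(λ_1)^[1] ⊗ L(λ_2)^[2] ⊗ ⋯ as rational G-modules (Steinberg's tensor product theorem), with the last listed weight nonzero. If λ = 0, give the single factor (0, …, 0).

ω-coordinates c = M·v, v = (-54682, 8598, -16368, 29601, -12343):
  c_1 = (3)·(-54682) + (8)·(8598) + (-8)·(-16368) + (-2)·(29601) + (-2)·(-12343) = 1166
  c_2 = (2)·(-54682) + (10)·(8598) + (-9)·(-16368) + (-5)·(29601) + (-2)·(-12343) = 609
  c_3 = (1)·(-54682) + (5)·(8598) + (-5)·(-16368) + (-4)·(29601) + (-4)·(-12343) = 1116
  c_4 = (-5)·(-54682) + (-13)·(8598) + (13)·(-16368) + (3)·(29601) + (3)·(-12343) = 626
  c_5 = (0)·(-54682) + (-3)·(8598) + (2)·(-16368) + (2)·(29601) + (0)·(-12343) = 672
Writing each c_i in base p = 11:
  c_1 = 1166 = 0·11^0 + 7·11^1 + 9·11^2
  c_2 = 609 = 4·11^0 + 0·11^1 + 5·11^2
  c_3 = 1116 = 5·11^0 + 2·11^1 + 9·11^2
  c_4 = 626 = 10·11^0 + 1·11^1 + 5·11^2
  c_5 = 672 = 1·11^0 + 6·11^1 + 5·11^2
p-restricted factor λ_0 = (0, 4, 5, 10, 1)
p-restricted factor λ_1 = (7, 0, 2, 1, 6)
p-restricted factor λ_2 = (9, 5, 9, 5, 5)

((0, 4, 5, 10, 1), (7, 0, 2, 1, 6), (9, 5, 9, 5, 5))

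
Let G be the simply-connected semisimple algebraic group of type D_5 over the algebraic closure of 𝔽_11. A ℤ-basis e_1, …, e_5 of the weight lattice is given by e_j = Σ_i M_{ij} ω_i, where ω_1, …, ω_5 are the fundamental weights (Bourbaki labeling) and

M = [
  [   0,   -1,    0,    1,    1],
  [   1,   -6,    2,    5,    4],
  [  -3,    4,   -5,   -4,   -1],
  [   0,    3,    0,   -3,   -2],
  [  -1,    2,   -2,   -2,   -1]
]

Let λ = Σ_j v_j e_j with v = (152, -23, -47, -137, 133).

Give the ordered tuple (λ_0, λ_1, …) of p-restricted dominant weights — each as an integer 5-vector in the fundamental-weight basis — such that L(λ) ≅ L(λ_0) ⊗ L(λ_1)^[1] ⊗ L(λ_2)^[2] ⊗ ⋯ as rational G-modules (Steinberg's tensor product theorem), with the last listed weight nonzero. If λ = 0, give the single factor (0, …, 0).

Compute c_i = Σ_j M_{ij} v_j with v = (152, -23, -47, -137, 133):
  c_1 = 0*152 + -1*-23 + 0*-47 + 1*-137 + 1*133 = 19
  c_2 = 1*152 + -6*-23 + 2*-47 + 5*-137 + 4*133 = 43
  c_3 = -3*152 + 4*-23 + -5*-47 + -4*-137 + -1*133 = 102
  c_4 = 0*152 + 3*-23 + 0*-47 + -3*-137 + -2*133 = 76
  c_5 = -1*152 + 2*-23 + -2*-47 + -2*-137 + -1*133 = 37
Base-11 expansion of each c_i:
  c_1 = 19 = 8·11^0 + 1·11^1
  c_2 = 43 = 10·11^0 + 3·11^1
  c_3 = 102 = 3·11^0 + 9·11^1
  c_4 = 76 = 10·11^0 + 6·11^1
  c_5 = 37 = 4·11^0 + 3·11^1
Factor λ_0 = (8, 10, 3, 10, 4)
Factor λ_1 = (1, 3, 9, 6, 3)

((8, 10, 3, 10, 4), (1, 3, 9, 6, 3))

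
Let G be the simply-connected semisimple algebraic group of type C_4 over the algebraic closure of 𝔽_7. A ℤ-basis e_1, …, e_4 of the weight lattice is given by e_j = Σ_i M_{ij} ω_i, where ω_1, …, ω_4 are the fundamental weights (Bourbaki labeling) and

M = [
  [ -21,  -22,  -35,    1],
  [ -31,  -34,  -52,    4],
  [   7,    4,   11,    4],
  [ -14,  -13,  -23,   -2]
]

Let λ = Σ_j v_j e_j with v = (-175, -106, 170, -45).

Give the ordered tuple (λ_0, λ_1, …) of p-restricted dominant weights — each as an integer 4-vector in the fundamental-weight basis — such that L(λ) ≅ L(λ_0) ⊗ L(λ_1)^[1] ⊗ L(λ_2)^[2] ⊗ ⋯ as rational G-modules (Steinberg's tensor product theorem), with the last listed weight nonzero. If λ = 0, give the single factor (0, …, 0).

((5, 2, 6, 1), (1, 1, 5, 1))

Change of basis e → ω: c = M·v where v = (-175, -106, 170, -45):
  c_1 = (-21)·(-175) + (-22)·(-106) + (-35)·(170) + (1)·(-45) = 12
  c_2 = (-31)·(-175) + (-34)·(-106) + (-52)·(170) + (4)·(-45) = 9
  c_3 = (7)·(-175) + (4)·(-106) + (11)·(170) + (4)·(-45) = 41
  c_4 = (-14)·(-175) + (-13)·(-106) + (-23)·(170) + (-2)·(-45) = 8
Writing each c_i in base p = 7:
  c_1 = 12 = 5·7^0 + 1·7^1
  c_2 = 9 = 2·7^0 + 1·7^1
  c_3 = 41 = 6·7^0 + 5·7^1
  c_4 = 8 = 1·7^0 + 1·7^1
p-restricted factor λ_0 = (5, 2, 6, 1)
p-restricted factor λ_1 = (1, 1, 5, 1)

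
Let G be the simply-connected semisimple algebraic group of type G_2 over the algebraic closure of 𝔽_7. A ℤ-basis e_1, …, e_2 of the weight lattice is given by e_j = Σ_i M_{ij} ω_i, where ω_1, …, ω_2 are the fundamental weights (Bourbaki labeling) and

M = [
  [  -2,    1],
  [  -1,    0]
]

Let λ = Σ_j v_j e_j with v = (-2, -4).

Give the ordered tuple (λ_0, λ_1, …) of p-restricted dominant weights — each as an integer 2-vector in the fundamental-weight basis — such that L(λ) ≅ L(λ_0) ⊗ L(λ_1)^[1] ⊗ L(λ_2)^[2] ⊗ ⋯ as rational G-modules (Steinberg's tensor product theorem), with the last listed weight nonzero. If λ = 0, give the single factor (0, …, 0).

((0, 2),)

Change of basis e → ω: c = M·v where v = (-2, -4):
  c_1 = (-2)·(-2) + (1)·(-4) = 0
  c_2 = (-1)·(-2) + (0)·(-4) = 2
p = 7; digits c_i = Σ_j d_{ij}·7^j, 0 ≤ d_{ij} < 7:
  c_1 = 0
  c_2 = 2 = 2·7^0
Factor λ_0 = (0, 2)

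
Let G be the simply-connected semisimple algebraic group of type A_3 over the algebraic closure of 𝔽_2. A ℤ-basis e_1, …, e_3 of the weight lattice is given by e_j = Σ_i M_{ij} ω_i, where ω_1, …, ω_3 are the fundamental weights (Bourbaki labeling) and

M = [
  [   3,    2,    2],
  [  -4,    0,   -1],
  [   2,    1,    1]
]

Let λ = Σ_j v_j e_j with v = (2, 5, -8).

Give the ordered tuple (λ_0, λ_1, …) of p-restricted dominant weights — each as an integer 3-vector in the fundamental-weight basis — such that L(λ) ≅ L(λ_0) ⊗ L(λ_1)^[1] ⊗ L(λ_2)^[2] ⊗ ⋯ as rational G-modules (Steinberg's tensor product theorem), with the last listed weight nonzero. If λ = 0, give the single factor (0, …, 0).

ω-coordinates c = M·v, v = (2, 5, -8):
  c_1 = 3·2 + 2·5 + (2)·(-8) = 0
  c_2 = (-4)·(2) + 0·5 + (-1)·(-8) = 0
  c_3 = 2·2 + 1·5 + (1)·(-8) = 1
Expand coordinatewise in base 2:
  c_1 = 0
  c_2 = 0
  c_3 = 1 = 1·2^0
λ_0 = (0, 0, 1)

((0, 0, 1),)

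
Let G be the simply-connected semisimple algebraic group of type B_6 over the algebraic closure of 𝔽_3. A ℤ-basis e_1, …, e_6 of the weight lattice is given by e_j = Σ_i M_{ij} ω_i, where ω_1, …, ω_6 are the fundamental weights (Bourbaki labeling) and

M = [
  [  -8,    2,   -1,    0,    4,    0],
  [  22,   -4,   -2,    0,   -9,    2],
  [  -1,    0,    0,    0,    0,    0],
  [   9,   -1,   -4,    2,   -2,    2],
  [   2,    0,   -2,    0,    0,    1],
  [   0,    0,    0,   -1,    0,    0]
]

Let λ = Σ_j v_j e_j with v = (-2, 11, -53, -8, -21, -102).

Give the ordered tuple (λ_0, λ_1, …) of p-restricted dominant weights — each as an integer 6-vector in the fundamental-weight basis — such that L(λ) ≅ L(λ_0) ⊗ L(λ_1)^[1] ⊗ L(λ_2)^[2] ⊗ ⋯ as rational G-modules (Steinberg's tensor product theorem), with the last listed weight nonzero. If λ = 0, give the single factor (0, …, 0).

((1, 0, 2, 2, 0, 2), (2, 1, 0, 1, 0, 2))

Change of basis e → ω: c = M·v where v = (-2, 11, -53, -8, -21, -102):
  c_1 = (-8)·(-2) + 2·11 + (-1)·(-53) + (0)·(-8) + (4)·(-21) + (0)·(-102) = 7
  c_2 = (22)·(-2) + (-4)·(11) + (-2)·(-53) + (0)·(-8) + (-9)·(-21) + (2)·(-102) = 3
  c_3 = (-1)·(-2) + 0·11 + (0)·(-53) + (0)·(-8) + (0)·(-21) + (0)·(-102) = 2
  c_4 = (9)·(-2) + (-1)·(11) + (-4)·(-53) + (2)·(-8) + (-2)·(-21) + (2)·(-102) = 5
  c_5 = (2)·(-2) + 0·11 + (-2)·(-53) + (0)·(-8) + (0)·(-21) + (1)·(-102) = 0
  c_6 = (0)·(-2) + 0·11 + (0)·(-53) + (-1)·(-8) + (0)·(-21) + (0)·(-102) = 8
p = 3; digits c_i = Σ_j d_{ij}·3^j, 0 ≤ d_{ij} < 3:
  c_1 = 7 = 1·3^0 + 2·3^1
  c_2 = 3 = 0·3^0 + 1·3^1
  c_3 = 2 = 2·3^0
  c_4 = 5 = 2·3^0 + 1·3^1
  c_5 = 0
  c_6 = 8 = 2·3^0 + 2·3^1
λ_0 = (1, 0, 2, 2, 0, 2)
λ_1 = (2, 1, 0, 1, 0, 2)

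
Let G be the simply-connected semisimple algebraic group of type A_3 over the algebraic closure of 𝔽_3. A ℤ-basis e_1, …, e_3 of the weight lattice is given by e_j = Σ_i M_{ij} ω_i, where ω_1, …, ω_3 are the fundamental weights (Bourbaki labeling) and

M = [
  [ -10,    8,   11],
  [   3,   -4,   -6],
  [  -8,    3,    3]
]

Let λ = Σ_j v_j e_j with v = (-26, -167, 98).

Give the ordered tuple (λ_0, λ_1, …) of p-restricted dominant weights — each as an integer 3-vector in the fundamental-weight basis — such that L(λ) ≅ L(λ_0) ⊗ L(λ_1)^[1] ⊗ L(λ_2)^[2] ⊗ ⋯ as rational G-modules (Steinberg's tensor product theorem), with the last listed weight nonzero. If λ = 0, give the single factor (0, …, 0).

Compute c_i = Σ_j M_{ij} v_j with v = (-26, -167, 98):
  c_1 = -10*-26 + 8*-167 + 11*98 = 2
  c_2 = 3*-26 + -4*-167 + -6*98 = 2
  c_3 = -8*-26 + 3*-167 + 3*98 = 1
Expand coordinatewise in base 3:
  c_1 = 2 = 2·3^0
  c_2 = 2 = 2·3^0
  c_3 = 1 = 1·3^0
p-restricted factor λ_0 = (2, 2, 1)

((2, 2, 1),)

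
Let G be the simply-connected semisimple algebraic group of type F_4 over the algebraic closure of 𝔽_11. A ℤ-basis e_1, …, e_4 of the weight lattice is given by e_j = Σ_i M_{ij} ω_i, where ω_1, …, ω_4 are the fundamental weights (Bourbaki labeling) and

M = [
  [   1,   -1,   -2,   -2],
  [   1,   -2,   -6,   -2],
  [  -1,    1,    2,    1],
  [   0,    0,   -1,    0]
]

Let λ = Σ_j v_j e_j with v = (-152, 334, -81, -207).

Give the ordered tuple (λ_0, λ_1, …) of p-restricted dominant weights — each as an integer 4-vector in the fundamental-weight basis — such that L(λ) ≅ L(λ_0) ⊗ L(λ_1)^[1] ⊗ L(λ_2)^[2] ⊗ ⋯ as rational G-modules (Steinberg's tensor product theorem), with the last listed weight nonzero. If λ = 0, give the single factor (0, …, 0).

Compute c_i = Σ_j M_{ij} v_j with v = (-152, 334, -81, -207):
  c_1 = 1*-152 + -1*334 + -2*-81 + -2*-207 = 90
  c_2 = 1*-152 + -2*334 + -6*-81 + -2*-207 = 80
  c_3 = -1*-152 + 1*334 + 2*-81 + 1*-207 = 117
  c_4 = 0*-152 + 0*334 + -1*-81 + 0*-207 = 81
Writing each c_i in base p = 11:
  c_1 = 90 = 2·11^0 + 8·11^1
  c_2 = 80 = 3·11^0 + 7·11^1
  c_3 = 117 = 7·11^0 + 10·11^1
  c_4 = 81 = 4·11^0 + 7·11^1
Factor λ_0 = (2, 3, 7, 4)
Factor λ_1 = (8, 7, 10, 7)

((2, 3, 7, 4), (8, 7, 10, 7))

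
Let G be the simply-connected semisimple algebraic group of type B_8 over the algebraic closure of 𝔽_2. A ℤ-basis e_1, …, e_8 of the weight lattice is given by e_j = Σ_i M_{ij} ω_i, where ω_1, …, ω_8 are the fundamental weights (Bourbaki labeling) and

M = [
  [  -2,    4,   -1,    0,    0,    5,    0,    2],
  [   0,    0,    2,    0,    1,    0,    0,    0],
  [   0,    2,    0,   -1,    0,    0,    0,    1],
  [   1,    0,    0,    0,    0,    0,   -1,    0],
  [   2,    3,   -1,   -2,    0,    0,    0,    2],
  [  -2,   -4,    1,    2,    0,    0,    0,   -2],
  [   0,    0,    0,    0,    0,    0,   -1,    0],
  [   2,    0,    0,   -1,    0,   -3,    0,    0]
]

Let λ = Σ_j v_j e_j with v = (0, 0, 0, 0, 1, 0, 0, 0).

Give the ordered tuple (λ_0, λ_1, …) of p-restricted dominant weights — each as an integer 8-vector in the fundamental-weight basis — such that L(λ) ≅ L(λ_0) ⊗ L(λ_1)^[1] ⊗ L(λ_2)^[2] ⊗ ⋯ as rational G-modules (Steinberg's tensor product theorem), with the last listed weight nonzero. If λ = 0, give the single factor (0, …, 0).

In the fundamental-weight basis, λ has coordinates c = M·v (v = (0, 0, 0, 0, 1, 0, 0, 0)):
  c_1 = -2*0 + 4*0 + -1*0 + 0*0 + 0*1 + 5*0 + 0*0 + 2*0 = 0
  c_2 = 0*0 + 0*0 + 2*0 + 0*0 + 1*1 + 0*0 + 0*0 + 0*0 = 1
  c_3 = 0*0 + 2*0 + 0*0 + -1*0 + 0*1 + 0*0 + 0*0 + 1*0 = 0
  c_4 = 1*0 + 0*0 + 0*0 + 0*0 + 0*1 + 0*0 + -1*0 + 0*0 = 0
  c_5 = 2*0 + 3*0 + -1*0 + -2*0 + 0*1 + 0*0 + 0*0 + 2*0 = 0
  c_6 = -2*0 + -4*0 + 1*0 + 2*0 + 0*1 + 0*0 + 0*0 + -2*0 = 0
  c_7 = 0*0 + 0*0 + 0*0 + 0*0 + 0*1 + 0*0 + -1*0 + 0*0 = 0
  c_8 = 2*0 + 0*0 + 0*0 + -1*0 + 0*1 + -3*0 + 0*0 + 0*0 = 0
Base-2 expansion of each c_i:
  c_1 = 0
  c_2 = 1 = 1·2^0
  c_3 = 0
  c_4 = 0
  c_5 = 0
  c_6 = 0
  c_7 = 0
  c_8 = 0
Factor λ_0 = (0, 1, 0, 0, 0, 0, 0, 0)

((0, 1, 0, 0, 0, 0, 0, 0),)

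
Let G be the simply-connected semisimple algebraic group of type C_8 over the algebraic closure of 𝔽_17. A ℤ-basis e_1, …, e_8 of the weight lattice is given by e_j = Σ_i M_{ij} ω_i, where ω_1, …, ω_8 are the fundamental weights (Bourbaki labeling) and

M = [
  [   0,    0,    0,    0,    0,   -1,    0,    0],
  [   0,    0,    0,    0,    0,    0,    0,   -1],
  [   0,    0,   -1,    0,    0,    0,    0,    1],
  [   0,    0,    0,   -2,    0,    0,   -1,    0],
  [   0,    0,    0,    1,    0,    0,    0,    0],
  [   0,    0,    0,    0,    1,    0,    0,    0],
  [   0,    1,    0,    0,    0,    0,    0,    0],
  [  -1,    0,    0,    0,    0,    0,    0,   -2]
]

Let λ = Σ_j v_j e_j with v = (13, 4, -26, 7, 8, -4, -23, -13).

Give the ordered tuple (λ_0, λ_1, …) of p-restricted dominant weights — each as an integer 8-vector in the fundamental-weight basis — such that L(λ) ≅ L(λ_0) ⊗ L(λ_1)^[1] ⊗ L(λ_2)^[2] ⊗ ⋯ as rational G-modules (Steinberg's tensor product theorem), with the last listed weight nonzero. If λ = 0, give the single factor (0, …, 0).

ω-coordinates c = M·v, v = (13, 4, -26, 7, 8, -4, -23, -13):
  c_1 = (0)·(13) + (0)·(4) + (0)·(-26) + (0)·(7) + (0)·(8) + (-1)·(-4) + (0)·(-23) + (0)·(-13) = 4
  c_2 = (0)·(13) + (0)·(4) + (0)·(-26) + (0)·(7) + (0)·(8) + (0)·(-4) + (0)·(-23) + (-1)·(-13) = 13
  c_3 = (0)·(13) + (0)·(4) + (-1)·(-26) + (0)·(7) + (0)·(8) + (0)·(-4) + (0)·(-23) + (1)·(-13) = 13
  c_4 = (0)·(13) + (0)·(4) + (0)·(-26) + (-2)·(7) + (0)·(8) + (0)·(-4) + (-1)·(-23) + (0)·(-13) = 9
  c_5 = (0)·(13) + (0)·(4) + (0)·(-26) + (1)·(7) + (0)·(8) + (0)·(-4) + (0)·(-23) + (0)·(-13) = 7
  c_6 = (0)·(13) + (0)·(4) + (0)·(-26) + (0)·(7) + (1)·(8) + (0)·(-4) + (0)·(-23) + (0)·(-13) = 8
  c_7 = (0)·(13) + (1)·(4) + (0)·(-26) + (0)·(7) + (0)·(8) + (0)·(-4) + (0)·(-23) + (0)·(-13) = 4
  c_8 = (-1)·(13) + (0)·(4) + (0)·(-26) + (0)·(7) + (0)·(8) + (0)·(-4) + (0)·(-23) + (-2)·(-13) = 13
p = 17; digits c_i = Σ_j d_{ij}·17^j, 0 ≤ d_{ij} < 17:
  c_1 = 4 = 4·17^0
  c_2 = 13 = 13·17^0
  c_3 = 13 = 13·17^0
  c_4 = 9 = 9·17^0
  c_5 = 7 = 7·17^0
  c_6 = 8 = 8·17^0
  c_7 = 4 = 4·17^0
  c_8 = 13 = 13·17^0
λ_0 = (4, 13, 13, 9, 7, 8, 4, 13)

((4, 13, 13, 9, 7, 8, 4, 13),)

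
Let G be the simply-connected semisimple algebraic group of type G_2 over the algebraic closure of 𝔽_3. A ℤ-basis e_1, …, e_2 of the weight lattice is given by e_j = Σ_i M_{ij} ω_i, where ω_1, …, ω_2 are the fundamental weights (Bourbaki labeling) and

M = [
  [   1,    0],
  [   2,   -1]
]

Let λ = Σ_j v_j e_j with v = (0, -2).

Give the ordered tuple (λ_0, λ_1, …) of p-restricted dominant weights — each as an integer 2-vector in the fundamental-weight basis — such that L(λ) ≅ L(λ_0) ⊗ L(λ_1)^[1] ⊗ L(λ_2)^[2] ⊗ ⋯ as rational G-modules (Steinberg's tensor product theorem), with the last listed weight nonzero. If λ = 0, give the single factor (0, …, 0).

((0, 2),)

In the fundamental-weight basis, λ has coordinates c = M·v (v = (0, -2)):
  c_1 = (1)·(0) + (0)·(-2) = 0
  c_2 = (2)·(0) + (-1)·(-2) = 2
Expand coordinatewise in base 3:
  c_1 = 0
  c_2 = 2 = 2·3^0
p-restricted factor λ_0 = (0, 2)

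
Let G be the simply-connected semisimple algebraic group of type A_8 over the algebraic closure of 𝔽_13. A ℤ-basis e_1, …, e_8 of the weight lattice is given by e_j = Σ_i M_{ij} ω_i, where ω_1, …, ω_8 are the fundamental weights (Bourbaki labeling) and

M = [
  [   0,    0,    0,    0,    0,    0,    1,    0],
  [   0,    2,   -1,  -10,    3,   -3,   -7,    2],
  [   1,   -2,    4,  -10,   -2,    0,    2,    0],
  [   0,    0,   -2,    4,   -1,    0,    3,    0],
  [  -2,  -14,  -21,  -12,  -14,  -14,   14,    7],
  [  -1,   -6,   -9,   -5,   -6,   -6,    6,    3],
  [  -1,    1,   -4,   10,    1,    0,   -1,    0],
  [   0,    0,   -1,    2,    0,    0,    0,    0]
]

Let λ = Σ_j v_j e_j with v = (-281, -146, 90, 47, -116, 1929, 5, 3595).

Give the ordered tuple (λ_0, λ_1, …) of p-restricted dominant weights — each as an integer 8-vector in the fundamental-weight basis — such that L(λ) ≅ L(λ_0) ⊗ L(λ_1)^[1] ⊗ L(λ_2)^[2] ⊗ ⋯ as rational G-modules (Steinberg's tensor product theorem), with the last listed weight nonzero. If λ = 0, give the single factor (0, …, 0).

((5, 12, 0, 9, 5, 10, 7, 4), (0, 12, 11, 10, 0, 3, 9, 0))

ω-coordinates c = M·v, v = (-281, -146, 90, 47, -116, 1929, 5, 3595):
  c_1 = (0)·(-281) + (0)·(-146) + (0)·(90) + (0)·(47) + (0)·(-116) + (0)·(1929) + (1)·(5) + (0)·(3595) = 5
  c_2 = (0)·(-281) + (2)·(-146) + (-1)·(90) + (-10)·(47) + (3)·(-116) + (-3)·(1929) + (-7)·(5) + (2)·(3595) = 168
  c_3 = (1)·(-281) + (-2)·(-146) + (4)·(90) + (-10)·(47) + (-2)·(-116) + (0)·(1929) + (2)·(5) + (0)·(3595) = 143
  c_4 = (0)·(-281) + (0)·(-146) + (-2)·(90) + (4)·(47) + (-1)·(-116) + (0)·(1929) + (3)·(5) + (0)·(3595) = 139
  c_5 = (-2)·(-281) + (-14)·(-146) + (-21)·(90) + (-12)·(47) + (-14)·(-116) + (-14)·(1929) + (14)·(5) + (7)·(3595) = 5
  c_6 = (-1)·(-281) + (-6)·(-146) + (-9)·(90) + (-5)·(47) + (-6)·(-116) + (-6)·(1929) + (6)·(5) + (3)·(3595) = 49
  c_7 = (-1)·(-281) + (1)·(-146) + (-4)·(90) + (10)·(47) + (1)·(-116) + (0)·(1929) + (-1)·(5) + (0)·(3595) = 124
  c_8 = (0)·(-281) + (0)·(-146) + (-1)·(90) + (2)·(47) + (0)·(-116) + (0)·(1929) + (0)·(5) + (0)·(3595) = 4
p = 13; digits c_i = Σ_j d_{ij}·13^j, 0 ≤ d_{ij} < 13:
  c_1 = 5 = 5·13^0
  c_2 = 168 = 12·13^0 + 12·13^1
  c_3 = 143 = 0·13^0 + 11·13^1
  c_4 = 139 = 9·13^0 + 10·13^1
  c_5 = 5 = 5·13^0
  c_6 = 49 = 10·13^0 + 3·13^1
  c_7 = 124 = 7·13^0 + 9·13^1
  c_8 = 4 = 4·13^0
p-restricted factor λ_0 = (5, 12, 0, 9, 5, 10, 7, 4)
p-restricted factor λ_1 = (0, 12, 11, 10, 0, 3, 9, 0)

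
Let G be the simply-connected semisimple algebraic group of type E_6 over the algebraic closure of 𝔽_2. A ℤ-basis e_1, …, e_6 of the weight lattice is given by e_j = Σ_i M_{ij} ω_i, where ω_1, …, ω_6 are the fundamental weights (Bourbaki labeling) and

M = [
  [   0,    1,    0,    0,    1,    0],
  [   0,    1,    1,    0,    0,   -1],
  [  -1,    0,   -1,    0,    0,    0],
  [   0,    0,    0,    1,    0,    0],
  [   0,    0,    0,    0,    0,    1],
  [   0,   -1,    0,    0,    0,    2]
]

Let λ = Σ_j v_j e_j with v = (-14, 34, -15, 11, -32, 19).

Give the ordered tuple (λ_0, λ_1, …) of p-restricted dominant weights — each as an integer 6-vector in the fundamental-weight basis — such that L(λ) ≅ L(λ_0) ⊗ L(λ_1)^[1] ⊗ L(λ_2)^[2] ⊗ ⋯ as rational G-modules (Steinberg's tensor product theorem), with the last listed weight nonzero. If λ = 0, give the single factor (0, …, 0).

ω-coordinates c = M·v, v = (-14, 34, -15, 11, -32, 19):
  c_1 = (0)·(-14) + (1)·(34) + (0)·(-15) + (0)·(11) + (1)·(-32) + (0)·(19) = 2
  c_2 = (0)·(-14) + (1)·(34) + (1)·(-15) + (0)·(11) + (0)·(-32) + (-1)·(19) = 0
  c_3 = (-1)·(-14) + (0)·(34) + (-1)·(-15) + (0)·(11) + (0)·(-32) + (0)·(19) = 29
  c_4 = (0)·(-14) + (0)·(34) + (0)·(-15) + (1)·(11) + (0)·(-32) + (0)·(19) = 11
  c_5 = (0)·(-14) + (0)·(34) + (0)·(-15) + (0)·(11) + (0)·(-32) + (1)·(19) = 19
  c_6 = (0)·(-14) + (-1)·(34) + (0)·(-15) + (0)·(11) + (0)·(-32) + (2)·(19) = 4
p = 2; digits c_i = Σ_j d_{ij}·2^j, 0 ≤ d_{ij} < 2:
  c_1 = 2 = 0·2^0 + 1·2^1
  c_2 = 0
  c_3 = 29 = 1·2^0 + 0·2^1 + 1·2^2 + 1·2^3 + 1·2^4
  c_4 = 11 = 1·2^0 + 1·2^1 + 0·2^2 + 1·2^3
  c_5 = 19 = 1·2^0 + 1·2^1 + 0·2^2 + 0·2^3 + 1·2^4
  c_6 = 4 = 0·2^0 + 0·2^1 + 1·2^2
λ_0 = (0, 0, 1, 1, 1, 0)
λ_1 = (1, 0, 0, 1, 1, 0)
λ_2 = (0, 0, 1, 0, 0, 1)
λ_3 = (0, 0, 1, 1, 0, 0)
λ_4 = (0, 0, 1, 0, 1, 0)

((0, 0, 1, 1, 1, 0), (1, 0, 0, 1, 1, 0), (0, 0, 1, 0, 0, 1), (0, 0, 1, 1, 0, 0), (0, 0, 1, 0, 1, 0))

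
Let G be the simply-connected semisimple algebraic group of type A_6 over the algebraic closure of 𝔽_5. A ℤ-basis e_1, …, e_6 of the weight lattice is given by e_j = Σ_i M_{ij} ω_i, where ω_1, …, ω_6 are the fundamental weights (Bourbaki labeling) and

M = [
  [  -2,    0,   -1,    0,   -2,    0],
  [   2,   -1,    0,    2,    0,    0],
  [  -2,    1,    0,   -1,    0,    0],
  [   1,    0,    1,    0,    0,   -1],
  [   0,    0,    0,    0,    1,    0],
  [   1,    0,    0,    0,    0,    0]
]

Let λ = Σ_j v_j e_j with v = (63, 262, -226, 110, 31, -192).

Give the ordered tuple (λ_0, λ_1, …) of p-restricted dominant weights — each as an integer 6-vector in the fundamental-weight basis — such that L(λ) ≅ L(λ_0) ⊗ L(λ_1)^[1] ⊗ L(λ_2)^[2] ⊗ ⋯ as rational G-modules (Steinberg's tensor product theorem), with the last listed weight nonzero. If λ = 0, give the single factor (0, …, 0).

((3, 4, 1, 4, 1, 3), (2, 1, 0, 0, 1, 2), (1, 3, 1, 1, 1, 2))

Compute c_i = Σ_j M_{ij} v_j with v = (63, 262, -226, 110, 31, -192):
  c_1 = (-2)·(63) + 0·262 + (-1)·(-226) + 0·110 + (-2)·(31) + (0)·(-192) = 38
  c_2 = 2·63 + (-1)·(262) + (0)·(-226) + 2·110 + 0·31 + (0)·(-192) = 84
  c_3 = (-2)·(63) + 1·262 + (0)·(-226) + (-1)·(110) + 0·31 + (0)·(-192) = 26
  c_4 = 1·63 + 0·262 + (1)·(-226) + 0·110 + 0·31 + (-1)·(-192) = 29
  c_5 = 0·63 + 0·262 + (0)·(-226) + 0·110 + 1·31 + (0)·(-192) = 31
  c_6 = 1·63 + 0·262 + (0)·(-226) + 0·110 + 0·31 + (0)·(-192) = 63
Base-5 expansion of each c_i:
  c_1 = 38 = 3·5^0 + 2·5^1 + 1·5^2
  c_2 = 84 = 4·5^0 + 1·5^1 + 3·5^2
  c_3 = 26 = 1·5^0 + 0·5^1 + 1·5^2
  c_4 = 29 = 4·5^0 + 0·5^1 + 1·5^2
  c_5 = 31 = 1·5^0 + 1·5^1 + 1·5^2
  c_6 = 63 = 3·5^0 + 2·5^1 + 2·5^2
λ_0 = (3, 4, 1, 4, 1, 3)
λ_1 = (2, 1, 0, 0, 1, 2)
λ_2 = (1, 3, 1, 1, 1, 2)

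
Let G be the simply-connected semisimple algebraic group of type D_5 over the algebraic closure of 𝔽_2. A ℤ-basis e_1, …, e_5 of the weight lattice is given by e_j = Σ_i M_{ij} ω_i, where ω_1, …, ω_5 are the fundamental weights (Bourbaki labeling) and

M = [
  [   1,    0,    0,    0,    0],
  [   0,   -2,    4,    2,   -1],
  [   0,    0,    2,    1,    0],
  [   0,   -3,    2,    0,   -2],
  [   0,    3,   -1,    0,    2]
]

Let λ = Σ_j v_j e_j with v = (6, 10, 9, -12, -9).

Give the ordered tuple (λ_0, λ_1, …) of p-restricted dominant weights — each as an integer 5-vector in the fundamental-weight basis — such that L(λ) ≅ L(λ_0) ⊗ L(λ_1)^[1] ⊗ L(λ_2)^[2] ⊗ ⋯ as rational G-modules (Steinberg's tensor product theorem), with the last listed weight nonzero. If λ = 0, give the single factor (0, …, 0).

((0, 1, 0, 0, 1), (1, 0, 1, 1, 1), (1, 0, 1, 1, 0))

ω-coordinates c = M·v, v = (6, 10, 9, -12, -9):
  c_1 = 1*6 + 0*10 + 0*9 + 0*-12 + 0*-9 = 6
  c_2 = 0*6 + -2*10 + 4*9 + 2*-12 + -1*-9 = 1
  c_3 = 0*6 + 0*10 + 2*9 + 1*-12 + 0*-9 = 6
  c_4 = 0*6 + -3*10 + 2*9 + 0*-12 + -2*-9 = 6
  c_5 = 0*6 + 3*10 + -1*9 + 0*-12 + 2*-9 = 3
Writing each c_i in base p = 2:
  c_1 = 6 = 0·2^0 + 1·2^1 + 1·2^2
  c_2 = 1 = 1·2^0
  c_3 = 6 = 0·2^0 + 1·2^1 + 1·2^2
  c_4 = 6 = 0·2^0 + 1·2^1 + 1·2^2
  c_5 = 3 = 1·2^0 + 1·2^1
p-restricted factor λ_0 = (0, 1, 0, 0, 1)
p-restricted factor λ_1 = (1, 0, 1, 1, 1)
p-restricted factor λ_2 = (1, 0, 1, 1, 0)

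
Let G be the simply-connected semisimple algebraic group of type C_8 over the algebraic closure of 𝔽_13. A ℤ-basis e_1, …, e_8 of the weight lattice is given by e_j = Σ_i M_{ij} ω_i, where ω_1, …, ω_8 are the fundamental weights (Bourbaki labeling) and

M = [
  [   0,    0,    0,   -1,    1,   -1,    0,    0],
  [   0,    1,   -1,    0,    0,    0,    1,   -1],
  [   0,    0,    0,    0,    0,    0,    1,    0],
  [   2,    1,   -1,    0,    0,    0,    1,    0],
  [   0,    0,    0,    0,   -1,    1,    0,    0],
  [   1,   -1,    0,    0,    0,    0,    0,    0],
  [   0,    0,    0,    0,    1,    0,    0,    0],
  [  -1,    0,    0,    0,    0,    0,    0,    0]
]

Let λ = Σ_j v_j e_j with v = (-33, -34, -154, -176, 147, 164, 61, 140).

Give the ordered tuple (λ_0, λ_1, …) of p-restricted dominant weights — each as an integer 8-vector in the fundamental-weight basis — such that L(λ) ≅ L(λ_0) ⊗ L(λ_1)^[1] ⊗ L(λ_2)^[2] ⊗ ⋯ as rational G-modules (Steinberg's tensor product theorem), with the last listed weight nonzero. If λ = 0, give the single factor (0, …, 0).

Change of basis e → ω: c = M·v where v = (-33, -34, -154, -176, 147, 164, 61, 140):
  c_1 = 0*-33 + 0*-34 + 0*-154 + -1*-176 + 1*147 + -1*164 + 0*61 + 0*140 = 159
  c_2 = 0*-33 + 1*-34 + -1*-154 + 0*-176 + 0*147 + 0*164 + 1*61 + -1*140 = 41
  c_3 = 0*-33 + 0*-34 + 0*-154 + 0*-176 + 0*147 + 0*164 + 1*61 + 0*140 = 61
  c_4 = 2*-33 + 1*-34 + -1*-154 + 0*-176 + 0*147 + 0*164 + 1*61 + 0*140 = 115
  c_5 = 0*-33 + 0*-34 + 0*-154 + 0*-176 + -1*147 + 1*164 + 0*61 + 0*140 = 17
  c_6 = 1*-33 + -1*-34 + 0*-154 + 0*-176 + 0*147 + 0*164 + 0*61 + 0*140 = 1
  c_7 = 0*-33 + 0*-34 + 0*-154 + 0*-176 + 1*147 + 0*164 + 0*61 + 0*140 = 147
  c_8 = -1*-33 + 0*-34 + 0*-154 + 0*-176 + 0*147 + 0*164 + 0*61 + 0*140 = 33
p = 13; digits c_i = Σ_j d_{ij}·13^j, 0 ≤ d_{ij} < 13:
  c_1 = 159 = 3·13^0 + 12·13^1
  c_2 = 41 = 2·13^0 + 3·13^1
  c_3 = 61 = 9·13^0 + 4·13^1
  c_4 = 115 = 11·13^0 + 8·13^1
  c_5 = 17 = 4·13^0 + 1·13^1
  c_6 = 1 = 1·13^0
  c_7 = 147 = 4·13^0 + 11·13^1
  c_8 = 33 = 7·13^0 + 2·13^1
λ_0 = (3, 2, 9, 11, 4, 1, 4, 7)
λ_1 = (12, 3, 4, 8, 1, 0, 11, 2)

((3, 2, 9, 11, 4, 1, 4, 7), (12, 3, 4, 8, 1, 0, 11, 2))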